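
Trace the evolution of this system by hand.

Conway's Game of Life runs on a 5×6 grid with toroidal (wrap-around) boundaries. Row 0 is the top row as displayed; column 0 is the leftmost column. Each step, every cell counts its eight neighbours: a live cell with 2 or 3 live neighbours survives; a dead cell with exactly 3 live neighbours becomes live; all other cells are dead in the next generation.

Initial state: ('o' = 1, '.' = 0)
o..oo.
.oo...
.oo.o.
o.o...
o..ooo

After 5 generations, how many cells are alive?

2

0) o..oo.
.oo...
.oo.o.
o.o...
o..ooo
1) o.....
o...oo
o.....
o.o...
o.o...
2) o.....
oo....
o.....
o....o
o....o
3) ......
oo...o
......
.o....
.o....
4) .o....
o.....
.o....
......
......
5) ......
oo....
......
......
......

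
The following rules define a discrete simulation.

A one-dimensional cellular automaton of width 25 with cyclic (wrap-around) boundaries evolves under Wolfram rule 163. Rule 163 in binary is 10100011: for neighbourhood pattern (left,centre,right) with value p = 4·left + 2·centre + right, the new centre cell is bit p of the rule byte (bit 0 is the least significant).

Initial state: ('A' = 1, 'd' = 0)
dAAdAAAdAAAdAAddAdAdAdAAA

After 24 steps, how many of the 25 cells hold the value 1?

11

step 0: dAAdAAAdAAAdAAddAdAdAdAAA
step 1: AddAdAdAdAdAdddAdAdAdAdAd
step 2: ddAdAdAdAdAddAAdAdAdAdAdA
step 3: dAdAdAdAdAddAddAdAdAdAdAd
step 4: AdAdAdAdAddAddAdAdAdAdAdd
step 5: dAdAdAdAddAddAdAdAdAdAddA
step 6: AdAdAdAddAddAdAdAdAdAddAd
step 7: dAdAdAddAddAdAdAdAdAddAdA
step 8: AdAdAddAddAdAdAdAdAddAdAd
step 9: dAdAddAddAdAdAdAdAddAdAdA
step 10: AdAddAddAdAdAdAdAddAdAdAd
step 11: dAddAddAdAdAdAdAddAdAdAdA
step 12: AddAddAdAdAdAdAddAdAdAdAd
step 13: ddAddAdAdAdAdAddAdAdAdAdA
step 14: dAddAdAdAdAdAddAdAdAdAdAd
step 15: AddAdAdAdAdAddAdAdAdAdAdd
step 16: ddAdAdAdAdAddAdAdAdAdAddA
step 17: dAdAdAdAdAddAdAdAdAdAddAd
step 18: AdAdAdAdAddAdAdAdAdAddAdd
step 19: dAdAdAdAddAdAdAdAdAddAddA
step 20: AdAdAdAddAdAdAdAdAddAddAd
step 21: dAdAdAddAdAdAdAdAddAddAdA
step 22: AdAdAddAdAdAdAdAddAddAdAd
step 23: dAdAddAdAdAdAdAddAddAdAdA
step 24: AdAddAdAdAdAdAddAddAdAdAd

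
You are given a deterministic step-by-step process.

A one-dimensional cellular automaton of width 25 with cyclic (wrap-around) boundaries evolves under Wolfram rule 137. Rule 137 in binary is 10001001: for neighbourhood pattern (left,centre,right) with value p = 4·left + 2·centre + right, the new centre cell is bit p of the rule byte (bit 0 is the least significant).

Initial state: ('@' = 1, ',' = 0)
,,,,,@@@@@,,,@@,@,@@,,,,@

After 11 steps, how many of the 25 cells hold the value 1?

15

step 0: ,,,,,@@@@@,,,@@,@,@@,,,,@
step 1: ,@@@,@@@@,,@,@,,,,@,,@@,,
step 2: ,@@,,@@@,,,,,,,@@,,,,@,,@
step 3: ,@,,,@@,,@@@@@,@,,@@,,,,,
step 4: ,,,@,@,,,@@@@,,,,,@,,@@@@
step 5: ,@,,,,,@,@@@,,@@@,,,,@@@,
step 6: ,,,@@@,,,@@,,,@@,,@@,@@,,
step 7: @@,@@,,@,@,,@,@,,,@,,@,,@
step 8: @,,@,,,,,,,,,,,,@,,,,,,,@
step 9: ,,,,,@@@@@@@@@@,,,@@@@@,@
step 10: ,@@@,@@@@@@@@@,,@,@@@@,,,
step 11: ,@@,,@@@@@@@@,,,,,@@@,,@@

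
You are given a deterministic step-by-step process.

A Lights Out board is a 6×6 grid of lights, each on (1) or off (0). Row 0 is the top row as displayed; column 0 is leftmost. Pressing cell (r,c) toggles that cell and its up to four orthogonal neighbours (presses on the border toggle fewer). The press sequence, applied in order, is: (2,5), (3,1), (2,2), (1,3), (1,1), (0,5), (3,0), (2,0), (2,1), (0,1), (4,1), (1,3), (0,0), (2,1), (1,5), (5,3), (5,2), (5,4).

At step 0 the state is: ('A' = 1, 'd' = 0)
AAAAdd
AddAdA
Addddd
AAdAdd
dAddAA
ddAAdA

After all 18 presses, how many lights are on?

15

gen 0: AAAAdd
AddAdA
Addddd
AAdAdd
dAddAA
ddAAdA
gen 1: AAAAdd
AddAdd
AdddAA
AAdAdA
dAddAA
ddAAdA
gen 2: AAAAdd
AddAdd
AAddAA
ddAAdA
ddddAA
ddAAdA
gen 3: AAAAdd
AdAAdd
AdAAAA
dddAdA
ddddAA
ddAAdA
gen 4: AAAddd
AdddAd
AdAdAA
dddAdA
ddddAA
ddAAdA
gen 5: AdAddd
dAAdAd
AAAdAA
dddAdA
ddddAA
ddAAdA
gen 6: AdAdAA
dAAdAA
AAAdAA
dddAdA
ddddAA
ddAAdA
gen 7: AdAdAA
dAAdAA
dAAdAA
AAdAdA
AdddAA
ddAAdA
gen 8: AdAdAA
AAAdAA
AdAdAA
dAdAdA
AdddAA
ddAAdA
gen 9: AdAdAA
AdAdAA
dAddAA
dddAdA
AdddAA
ddAAdA
gen 10: dAddAA
AAAdAA
dAddAA
dddAdA
AdddAA
ddAAdA
gen 11: dAddAA
AAAdAA
dAddAA
dAdAdA
dAAdAA
dAAAdA
gen 12: dAdAAA
AAdAdA
dAdAAA
dAdAdA
dAAdAA
dAAAdA
gen 13: AddAAA
dAdAdA
dAdAAA
dAdAdA
dAAdAA
dAAAdA
gen 14: AddAAA
dddAdA
AdAAAA
dddAdA
dAAdAA
dAAAdA
gen 15: AddAAd
dddAAd
AdAAAd
dddAdA
dAAdAA
dAAAdA
gen 16: AddAAd
dddAAd
AdAAAd
dddAdA
dAAAAA
dAddAA
gen 17: AddAAd
dddAAd
AdAAAd
dddAdA
dAdAAA
ddAAAA
gen 18: AddAAd
dddAAd
AdAAAd
dddAdA
dAdAdA
ddAddd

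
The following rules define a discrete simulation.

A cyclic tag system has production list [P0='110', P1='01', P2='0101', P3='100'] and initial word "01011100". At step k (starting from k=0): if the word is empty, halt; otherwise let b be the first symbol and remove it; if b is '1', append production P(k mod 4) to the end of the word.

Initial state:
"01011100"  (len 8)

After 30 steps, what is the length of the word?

17

[0] "01011100"  (len 8)
[1] "1011100"  (len 7)
[2] "01110001"  (len 8)
[3] "1110001"  (len 7)
[4] "110001100"  (len 9)
[5] "10001100110"  (len 11)
[6] "000110011001"  (len 12)
[7] "00110011001"  (len 11)
[8] "0110011001"  (len 10)
[9] "110011001"  (len 9)
[10] "1001100101"  (len 10)
[11] "0011001010101"  (len 13)
[12] "011001010101"  (len 12)
[13] "11001010101"  (len 11)
[14] "100101010101"  (len 12)
[15] "001010101010101"  (len 15)
[16] "01010101010101"  (len 14)
[17] "1010101010101"  (len 13)
[18] "01010101010101"  (len 14)
[19] "1010101010101"  (len 13)
[20] "010101010101100"  (len 15)
[21] "10101010101100"  (len 14)
[22] "010101010110001"  (len 15)
[23] "10101010110001"  (len 14)
[24] "0101010110001100"  (len 16)
[25] "101010110001100"  (len 15)
[26] "0101011000110001"  (len 16)
[27] "101011000110001"  (len 15)
[28] "01011000110001100"  (len 17)
[29] "1011000110001100"  (len 16)
[30] "01100011000110001"  (len 17)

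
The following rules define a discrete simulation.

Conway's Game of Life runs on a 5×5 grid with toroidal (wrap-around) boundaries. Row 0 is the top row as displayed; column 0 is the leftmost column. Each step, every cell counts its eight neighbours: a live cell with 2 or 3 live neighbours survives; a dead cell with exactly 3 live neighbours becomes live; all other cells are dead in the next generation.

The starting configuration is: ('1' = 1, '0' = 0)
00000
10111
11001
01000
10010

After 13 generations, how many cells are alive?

2

step 0: 00000
10111
11001
01000
10010
step 1: 11100
00110
00000
01100
00000
step 2: 01110
00110
01010
00000
10000
step 3: 01011
00001
00010
00000
01100
step 4: 01011
10101
00000
00100
11110
step 5: 00000
11101
01010
00110
10000
step 6: 00001
11111
00000
01111
00000
step 7: 01101
11111
00000
00110
10101
step 8: 00000
00001
10000
01111
10001
step 9: 10001
00000
11100
01110
11101
step 10: 00011
00001
10010
00000
00000
step 11: 00011
10000
00001
00000
00000
step 12: 00001
10010
00000
00000
00000
step 13: 00001
00001
00000
00000
00000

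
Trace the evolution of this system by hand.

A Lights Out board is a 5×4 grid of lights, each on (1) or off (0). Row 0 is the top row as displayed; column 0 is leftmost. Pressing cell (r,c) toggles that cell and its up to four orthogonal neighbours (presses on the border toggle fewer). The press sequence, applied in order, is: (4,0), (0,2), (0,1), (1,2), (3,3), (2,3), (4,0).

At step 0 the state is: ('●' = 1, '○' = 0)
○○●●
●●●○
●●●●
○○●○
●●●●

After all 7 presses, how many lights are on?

11

step 0: ○○●●
●●●○
●●●●
○○●○
●●●●
step 1: ○○●●
●●●○
●●●●
●○●○
○○●●
step 2: ○●○○
●●○○
●●●●
●○●○
○○●●
step 3: ●○●○
●○○○
●●●●
●○●○
○○●●
step 4: ●○○○
●●●●
●●○●
●○●○
○○●●
step 5: ●○○○
●●●●
●●○○
●○○●
○○●○
step 6: ●○○○
●●●○
●●●●
●○○○
○○●○
step 7: ●○○○
●●●○
●●●●
○○○○
●●●○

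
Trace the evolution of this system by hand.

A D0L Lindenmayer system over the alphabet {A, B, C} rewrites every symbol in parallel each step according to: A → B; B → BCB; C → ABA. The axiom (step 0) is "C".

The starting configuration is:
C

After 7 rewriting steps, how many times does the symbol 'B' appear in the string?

457

0) C
1) ABA
2) BBCBB
3) BCBBCBABABCBBCB
4) BCBABABCBBCBABABCBBBCBBBCBABABCBBCBABABCB
5) BCBABABCBBBCBBBCBABABCBBCBABABCBBBCBBBCBABABCBBCBBCBABABCBBCBBCBABABCBBBCBBBCBABABCBBCBABABCBBBCBBBCBABABCB
6) BCBABABCBBBCBBBCBABABCBBCBBCBABABCBBCBBCBABABCBBBCBBBCBABA…ABABCBBBCBBBCBABABCBBCBBCBABABCBBCBBCBABABCBBBCBBBCBABABCB  (len 285)
7) BCBABABCBBBCBBBCBABABCBBCBBCBABABCBBCBBCBABABCBBBCBBBCBABA…ABABCBBBCBBBCBABABCBBCBBCBABABCBBCBBCBABABCBBBCBBBCBABABCB  (len 759)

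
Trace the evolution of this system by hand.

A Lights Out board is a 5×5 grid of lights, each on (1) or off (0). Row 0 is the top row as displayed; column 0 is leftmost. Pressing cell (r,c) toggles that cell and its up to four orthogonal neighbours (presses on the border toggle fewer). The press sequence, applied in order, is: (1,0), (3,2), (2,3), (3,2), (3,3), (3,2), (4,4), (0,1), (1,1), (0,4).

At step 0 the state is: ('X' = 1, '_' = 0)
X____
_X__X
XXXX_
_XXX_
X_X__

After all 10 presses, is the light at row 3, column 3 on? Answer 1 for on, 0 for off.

0

gen 0: X____
_X__X
XXXX_
_XXX_
X_X__
gen 1: _____
X___X
_XXX_
_XXX_
X_X__
gen 2: _____
X___X
_X_X_
_____
X____
gen 3: _____
X__XX
_XX_X
___X_
X____
gen 4: _____
X__XX
_X__X
_XX__
X_X__
gen 5: _____
X__XX
_X_XX
_X_XX
X_XX_
gen 6: _____
X__XX
_XXXX
__X_X
X__X_
gen 7: _____
X__XX
_XXXX
__X__
X___X
gen 8: XXX__
XX_XX
_XXXX
__X__
X___X
gen 9: X_X__
__XXX
__XXX
__X__
X___X
gen 10: X_XXX
__XX_
__XXX
__X__
X___X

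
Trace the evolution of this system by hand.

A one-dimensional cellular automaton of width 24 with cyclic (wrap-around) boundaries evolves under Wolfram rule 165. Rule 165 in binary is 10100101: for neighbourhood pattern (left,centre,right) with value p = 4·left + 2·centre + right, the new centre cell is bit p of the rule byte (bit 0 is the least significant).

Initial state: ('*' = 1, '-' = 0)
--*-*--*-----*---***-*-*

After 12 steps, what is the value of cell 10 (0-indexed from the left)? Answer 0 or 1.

1

[0] --*-*--*-----*---***-*-*
[1] --***--*-***-*-*--*-****
[2] ---*---**-*-****--**-**-
[3] **-*-*---***-**-----*---
[4] --****-*--*-*---***-*-*-
[5] *--**-**--***-*--*-****-
[6] *----*-----*-**--**-**-*
[7] --**-*-***-**------*--*-
[8] *---***-*-*---****-*--*-
[9] *-*--*-****-*--**-**--**
[10] -**--**-**-**----*-----*
[11] *------*--*---**-*-***-*
[12] --****-*--*-*---***-*-*-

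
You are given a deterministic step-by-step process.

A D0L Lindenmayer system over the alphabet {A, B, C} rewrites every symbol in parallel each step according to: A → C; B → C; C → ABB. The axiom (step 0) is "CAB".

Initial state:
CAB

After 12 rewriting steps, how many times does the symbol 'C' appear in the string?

729

k=0  CAB
k=1  ABBCC
k=2  CCCABBABB
k=3  ABBABBABBCCCCCC
k=4  CCCCCCCCCABBABBABBABBABBABB
k=5  ABBABBABBABBABBABBABBABBABBCCCCCCCCCCCCCCCCCC
k=6  CCCCCCCCCCCCCCCCCCCCCCCCCCCABBABBABBABBABBABBABBABBABBABBABBABBABBABBABBABBABBABB
k=7  ABBABBABBABBABBABBABBABBABBABBABBABBABBABBABBABBABBABBABBA…BABBCCCCCCCCCCCCCCCCCCCCCCCCCCCCCCCCCCCCCCCCCCCCCCCCCCCCCC  (len 135)
k=8  CCCCCCCCCCCCCCCCCCCCCCCCCCCCCCCCCCCCCCCCCCCCCCCCCCCCCCCCCC…BABBABBABBABBABBABBABBABBABBABBABBABBABBABBABBABBABBABBABB  (len 243)
k=9  ABBABBABBABBABBABBABBABBABBABBABBABBABBABBABBABBABBABBABBA…CCCCCCCCCCCCCCCCCCCCCCCCCCCCCCCCCCCCCCCCCCCCCCCCCCCCCCCCCC  (len 405)
k=10  CCCCCCCCCCCCCCCCCCCCCCCCCCCCCCCCCCCCCCCCCCCCCCCCCCCCCCCCCC…BABBABBABBABBABBABBABBABBABBABBABBABBABBABBABBABBABBABBABB  (len 729)
k=11  ABBABBABBABBABBABBABBABBABBABBABBABBABBABBABBABBABBABBABBA…CCCCCCCCCCCCCCCCCCCCCCCCCCCCCCCCCCCCCCCCCCCCCCCCCCCCCCCCCC  (len 1215)
k=12  CCCCCCCCCCCCCCCCCCCCCCCCCCCCCCCCCCCCCCCCCCCCCCCCCCCCCCCCCC…BABBABBABBABBABBABBABBABBABBABBABBABBABBABBABBABBABBABBABB  (len 2187)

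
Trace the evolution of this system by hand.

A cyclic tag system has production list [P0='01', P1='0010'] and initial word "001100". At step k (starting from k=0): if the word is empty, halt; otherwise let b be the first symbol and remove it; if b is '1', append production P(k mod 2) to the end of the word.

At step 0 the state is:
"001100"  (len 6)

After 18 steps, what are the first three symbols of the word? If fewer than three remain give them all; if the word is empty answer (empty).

k=0  "001100"  (len 6)
k=1  "01100"  (len 5)
k=2  "1100"  (len 4)
k=3  "10001"  (len 5)
k=4  "00010010"  (len 8)
k=5  "0010010"  (len 7)
k=6  "010010"  (len 6)
k=7  "10010"  (len 5)
k=8  "00100010"  (len 8)
k=9  "0100010"  (len 7)
k=10  "100010"  (len 6)
k=11  "0001001"  (len 7)
k=12  "001001"  (len 6)
k=13  "01001"  (len 5)
k=14  "1001"  (len 4)
k=15  "00101"  (len 5)
k=16  "0101"  (len 4)
k=17  "101"  (len 3)
k=18  "010010"  (len 6)

010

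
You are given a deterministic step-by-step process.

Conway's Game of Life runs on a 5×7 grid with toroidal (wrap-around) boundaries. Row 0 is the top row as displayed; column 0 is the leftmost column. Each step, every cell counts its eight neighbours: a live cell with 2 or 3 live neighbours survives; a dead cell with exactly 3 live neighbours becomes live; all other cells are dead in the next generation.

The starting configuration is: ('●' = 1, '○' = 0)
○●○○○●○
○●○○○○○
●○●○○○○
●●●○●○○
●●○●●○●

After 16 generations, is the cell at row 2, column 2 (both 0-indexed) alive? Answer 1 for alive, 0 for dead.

1

[0] ○●○○○●○
○●○○○○○
●○●○○○○
●●●○●○○
●●○●●○●
[1] ○●○○●●●
●●●○○○○
●○●●○○○
○○○○●●○
○○○●●○●
[2] ○●○○●○●
○○○○●●○
●○●●●○●
○○●○○●●
●○○●○○●
[3] ○○○●●○●
○●●○○○○
●●●○○○○
○○●○○○○
○●●●●○○
[4] ●○○○●●○
○○○○○○○
●○○●○○○
●○○○○○○
○●○○●●○
[5] ○○○○●●●
○○○○●○●
○○○○○○○
●●○○●○●
●●○○●●○
[6] ○○○●○○○
○○○○●○●
○○○○○○●
○●○○●○●
○●○●○○○
[7] ○○●●●○○
○○○○○●○
○○○○○○●
○○●○○●○
●○○●●○○
[8] ○○●○○●○
○○○●●●○
○○○○○●●
○○○●●●●
○●○○○●○
[9] ○○●●○●●
○○○●○○○
○○○○○○○
●○○○○○○
○○●●○○○
[10] ○○○○○○○
○○●●●○○
○○○○○○○
○○○○○○○
○●●●●○●
[11] ○●○○○●○
○○○●○○○
○○○●○○○
○○●●○○○
○○●●○○○
[12] ○○○●●○○
○○●○●○○
○○○●●○○
○○○○●○○
○●○●●○○
[13] ○○○○○●○
○○●○○●○
○○○○●●○
○○●○○●○
○○●○○●○
[14] ○○○○●●●
○○○○○●●
○○○●●●●
○○○●○●●
○○○○●●●
[15] ●○○○○○○
●○○●○○○
●○○●○○○
●○○●○○○
●○○●○○○
[16] ●●○○○○●
●●○○○○●
●●●●●○●
●●●●●○●
●●○○○○●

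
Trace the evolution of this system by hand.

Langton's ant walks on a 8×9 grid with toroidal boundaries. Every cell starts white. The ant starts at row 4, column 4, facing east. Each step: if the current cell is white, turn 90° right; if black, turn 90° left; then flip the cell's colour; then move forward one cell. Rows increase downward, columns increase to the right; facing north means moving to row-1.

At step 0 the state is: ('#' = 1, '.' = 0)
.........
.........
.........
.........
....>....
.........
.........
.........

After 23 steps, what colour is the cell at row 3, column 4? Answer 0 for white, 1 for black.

0

0) .........
.........
.........
.........
....>....
.........
.........
.........
1) .........
.........
.........
.........
....#....
....v....
.........
.........
2) .........
.........
.........
.........
....#....
...<#....
.........
.........
3) .........
.........
.........
.........
...^#....
...##....
.........
.........
4) .........
.........
.........
.........
...#>....
...##....
.........
.........
5) .........
.........
.........
....^....
...#.....
...##....
.........
.........
6) .........
.........
.........
....#>...
...#.....
...##....
.........
.........
7) .........
.........
.........
....##...
...#.v...
...##....
.........
.........
8) .........
.........
.........
....##...
...#<#...
...##....
.........
.........
9) .........
.........
.........
....^#...
...###...
...##....
.........
.........
10) .........
.........
.........
...<.#...
...###...
...##....
.........
.........
11) .........
.........
...^.....
...#.#...
...###...
...##....
.........
.........
12) .........
.........
...#>....
...#.#...
...###...
...##....
.........
.........
13) .........
.........
...##....
...#v#...
...###...
...##....
.........
.........
14) .........
.........
...##....
...<##...
...###...
...##....
.........
.........
15) .........
.........
...##....
....##...
...v##...
...##....
.........
.........
16) .........
.........
...##....
....##...
....>#...
...##....
.........
.........
17) .........
.........
...##....
....^#...
.....#...
...##....
.........
.........
18) .........
.........
...##....
...<.#...
.....#...
...##....
.........
.........
19) .........
.........
...^#....
...#.#...
.....#...
...##....
.........
.........
20) .........
.........
..<.#....
...#.#...
.....#...
...##....
.........
.........
21) .........
..^......
..#.#....
...#.#...
.....#...
...##....
.........
.........
22) .........
..#>.....
..#.#....
...#.#...
.....#...
...##....
.........
.........
23) .........
..##.....
..#v#....
...#.#...
.....#...
...##....
.........
.........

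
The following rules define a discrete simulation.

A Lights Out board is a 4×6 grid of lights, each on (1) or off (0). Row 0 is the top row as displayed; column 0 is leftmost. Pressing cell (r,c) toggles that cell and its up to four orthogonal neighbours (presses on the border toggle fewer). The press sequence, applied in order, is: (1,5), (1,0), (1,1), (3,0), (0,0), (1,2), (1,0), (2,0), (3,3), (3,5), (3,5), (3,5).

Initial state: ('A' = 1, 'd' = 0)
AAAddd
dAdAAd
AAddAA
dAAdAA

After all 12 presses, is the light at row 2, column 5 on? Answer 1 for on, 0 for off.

1

k=0  AAAddd
dAdAAd
AAddAA
dAAdAA
k=1  AAAddA
dAdAdA
AAddAd
dAAdAA
k=2  dAAddA
AddAdA
dAddAd
dAAdAA
k=3  ddAddA
dAAAdA
ddddAd
dAAdAA
k=4  ddAddA
dAAAdA
AdddAd
AdAdAA
k=5  AAAddA
AAAAdA
AdddAd
AdAdAA
k=6  AAdddA
AddddA
AdAdAd
AdAdAA
k=7  dAdddA
dAdddA
ddAdAd
AdAdAA
k=8  dAdddA
AAdddA
AAAdAd
ddAdAA
k=9  dAdddA
AAdddA
AAAAAd
dddAdA
k=10  dAdddA
AAdddA
AAAAAA
dddAAd
k=11  dAdddA
AAdddA
AAAAAd
dddAdA
k=12  dAdddA
AAdddA
AAAAAA
dddAAd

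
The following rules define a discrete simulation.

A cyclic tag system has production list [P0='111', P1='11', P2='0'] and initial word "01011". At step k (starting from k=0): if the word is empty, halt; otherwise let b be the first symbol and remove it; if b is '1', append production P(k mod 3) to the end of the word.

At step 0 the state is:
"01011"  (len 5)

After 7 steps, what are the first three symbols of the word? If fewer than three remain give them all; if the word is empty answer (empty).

111

t=0: "01011"  (len 5)
t=1: "1011"  (len 4)
t=2: "01111"  (len 5)
t=3: "1111"  (len 4)
t=4: "111111"  (len 6)
t=5: "1111111"  (len 7)
t=6: "1111110"  (len 7)
t=7: "111110111"  (len 9)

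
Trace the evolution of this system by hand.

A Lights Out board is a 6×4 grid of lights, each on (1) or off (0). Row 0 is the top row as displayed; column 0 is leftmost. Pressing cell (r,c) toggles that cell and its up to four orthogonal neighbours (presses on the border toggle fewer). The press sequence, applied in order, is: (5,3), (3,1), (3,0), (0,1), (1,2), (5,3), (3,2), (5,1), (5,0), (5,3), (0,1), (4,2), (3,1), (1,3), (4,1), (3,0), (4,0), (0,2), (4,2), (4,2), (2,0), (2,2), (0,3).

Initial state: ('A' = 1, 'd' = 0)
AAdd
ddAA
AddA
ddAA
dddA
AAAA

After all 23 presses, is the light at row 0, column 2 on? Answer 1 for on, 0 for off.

0) AAdd
ddAA
AddA
ddAA
dddA
AAAA
1) AAdd
ddAA
AddA
ddAA
dddd
AAdd
2) AAdd
ddAA
AAdA
AAdA
dAdd
AAdd
3) AAdd
ddAA
dAdA
dddA
AAdd
AAdd
4) ddAd
dAAA
dAdA
dddA
AAdd
AAdd
5) dddd
dddd
dAAA
dddA
AAdd
AAdd
6) dddd
dddd
dAAA
dddA
AAdA
AAAA
7) dddd
dddd
dAdA
dAAd
AAAA
AAAA
8) dddd
dddd
dAdA
dAAd
AdAA
dddA
9) dddd
dddd
dAdA
dAAd
ddAA
AAdA
10) dddd
dddd
dAdA
dAAd
ddAd
AAAd
11) AAAd
dAdd
dAdA
dAAd
ddAd
AAAd
12) AAAd
dAdd
dAdA
dAdd
dAdA
AAdd
13) AAAd
dAdd
dddA
AdAd
dddA
AAdd
14) AAAA
dAAA
dddd
AdAd
dddA
AAdd
15) AAAA
dAAA
dddd
AAAd
AAAA
Addd
16) AAAA
dAAA
Addd
ddAd
dAAA
Addd
17) AAAA
dAAA
Addd
AdAd
AdAA
dddd
18) Addd
dAdA
Addd
AdAd
AdAA
dddd
19) Addd
dAdA
Addd
Addd
AAdd
ddAd
20) Addd
dAdA
Addd
AdAd
AdAA
dddd
21) Addd
AAdA
dAdd
ddAd
AdAA
dddd
22) Addd
AAAA
ddAA
dddd
AdAA
dddd
23) AdAA
AAAd
ddAA
dddd
AdAA
dddd

1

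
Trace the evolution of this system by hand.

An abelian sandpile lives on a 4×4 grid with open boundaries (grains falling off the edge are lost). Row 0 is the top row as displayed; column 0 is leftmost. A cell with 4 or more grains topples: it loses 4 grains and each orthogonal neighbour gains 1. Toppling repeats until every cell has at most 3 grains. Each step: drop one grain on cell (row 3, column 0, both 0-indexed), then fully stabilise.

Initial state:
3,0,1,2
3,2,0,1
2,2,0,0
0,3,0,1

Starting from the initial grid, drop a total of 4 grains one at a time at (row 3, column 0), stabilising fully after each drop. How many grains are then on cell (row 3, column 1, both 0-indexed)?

[0] 3,0,1,2
3,2,0,1
2,2,0,0
0,3,0,1
[1] 3,0,1,2
3,2,0,1
2,2,0,0
1,3,0,1
[2] 3,0,1,2
3,2,0,1
2,2,0,0
2,3,0,1
[3] 3,0,1,2
3,2,0,1
2,2,0,0
3,3,0,1
[4] 3,0,1,2
3,2,0,1
3,3,0,0
1,0,1,1

0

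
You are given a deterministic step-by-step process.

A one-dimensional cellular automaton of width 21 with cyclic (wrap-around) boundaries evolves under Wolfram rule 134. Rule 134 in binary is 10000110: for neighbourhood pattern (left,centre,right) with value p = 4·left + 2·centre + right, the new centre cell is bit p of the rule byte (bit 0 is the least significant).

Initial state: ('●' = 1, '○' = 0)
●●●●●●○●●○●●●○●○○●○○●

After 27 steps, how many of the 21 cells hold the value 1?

0) ●●●●●●○●●○●●●○●○○●○○●
1) ●●●●●○○○○○○●○○●○●●○●○
2) ○●●●○○○○○○●●○●●○○○○●○
3) ●○●○○○○○○●○○○○○○○○●●○
4) ●○●○○○○○●●○○○○○○○●○○○
5) ●○●○○○○●○○○○○○○○●●○○●
6) ○○●○○○●●○○○○○○○●○○○●○
7) ○●●○○●○○○○○○○○●●○○●●○
8) ●○○○●●○○○○○○○●○○○●○○○
9) ●○○●○○○○○○○○●●○○●●○○●
10) ○○●●○○○○○○○●○○○●○○○●○
11) ○●○○○○○○○○●●○○●●○○●●○
12) ●●○○○○○○○●○○○●○○○●○○○
13) ○○○○○○○○●●○○●●○○●●○○●
14) ○○○○○○○●○○○●○○○●○○○●●
15) ○○○○○○●●○○●●○○●●○○●○○
16) ○○○○○●○○○●○○○●○○○●●○○
17) ○○○○●●○○●●○○●●○○●○○○○
18) ○○○●○○○●○○○●○○○●●○○○○
19) ○○●●○○●●○○●●○○●○○○○○○
20) ○●○○○●○○○●○○○●●○○○○○○
21) ●●○○●●○○●●○○●○○○○○○○○
22) ○○○●○○○●○○○●●○○○○○○○●
23) ○○●●○○●●○○●○○○○○○○○●●
24) ○●○○○●○○○●●○○○○○○○●○○
25) ●●○○●●○○●○○○○○○○○●●○○
26) ○○○●○○○●●○○○○○○○●○○○●
27) ○○●●○○●○○○○○○○○●●○○●●

7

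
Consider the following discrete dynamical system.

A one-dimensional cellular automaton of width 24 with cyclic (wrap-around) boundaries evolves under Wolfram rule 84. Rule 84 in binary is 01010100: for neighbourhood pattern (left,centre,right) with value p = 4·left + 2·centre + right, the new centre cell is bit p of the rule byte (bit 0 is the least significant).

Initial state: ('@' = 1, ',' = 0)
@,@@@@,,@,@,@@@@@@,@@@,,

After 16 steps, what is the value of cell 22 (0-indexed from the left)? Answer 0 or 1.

0

step 0: @,@@@@,,@,@,@@@@@@,@@@,,
step 1: @,,,,@@,@,@,,,,,,@,,,@@,
step 2: @@,,,,@,@,@@,,,,,@@,,,@,
step 3: ,@@,,,@,@,,@@,,,,,@@,,@,
step 4: ,,@@,,@,@@,,@@,,,,,@@,@@
step 5: @,,@@,@,,@@,,@@,,,,,@,,@
step 6: @@,,@,@@,,@@,,@@,,,,@@,,
step 7: ,@@,@,,@@,,@@,,@@,,,,@@,
step 8: ,,@,@@,,@@,,@@,,@@,,,,@@
step 9: @,@,,@@,,@@,,@@,,@@,,,,@
step 10: @,@@,,@@,,@@,,@@,,@@,,,,
step 11: @,,@@,,@@,,@@,,@@,,@@,,,
step 12: @@,,@@,,@@,,@@,,@@,,@@,,
step 13: ,@@,,@@,,@@,,@@,,@@,,@@,
step 14: ,,@@,,@@,,@@,,@@,,@@,,@@
step 15: @,,@@,,@@,,@@,,@@,,@@,,@
step 16: @@,,@@,,@@,,@@,,@@,,@@,,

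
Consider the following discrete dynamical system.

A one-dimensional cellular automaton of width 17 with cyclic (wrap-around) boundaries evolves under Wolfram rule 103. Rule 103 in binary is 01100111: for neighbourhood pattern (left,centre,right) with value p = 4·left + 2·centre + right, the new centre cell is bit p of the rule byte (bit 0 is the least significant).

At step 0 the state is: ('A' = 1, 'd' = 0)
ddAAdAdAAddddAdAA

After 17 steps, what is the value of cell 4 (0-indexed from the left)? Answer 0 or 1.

gen 0: ddAAdAdAAddddAdAA
gen 1: dAdAAAAdAdAAAAAdA
gen 2: AAAdddAAAAddddAAA
gen 3: ddAdAAdddAdAAAddd
gen 4: AAAAdAdAAAAddAdAA
gen 5: dddAAAAdddAdAAAdd
gen 6: AAAdddAdAAAAddAdA
gen 7: ddAdAAAAdddAdAAAd
gen 8: AAAAdddAdAAAAddAd
gen 9: dddAdAAAAdddAdAAA
gen 10: dAAAAdddAdAAAAddA
gen 11: AdddAdAAAAdddAdAA
gen 12: AdAAAAdddAdAAAAdd
gen 13: AAdddAdAAAAdddAdA
gen 14: dAdAAAAdddAdAAAAd
gen 15: AAAdddAdAAAAdddAd
gen 16: ddAdAAAAdddAdAAAA
gen 17: dAAAdddAdAAAAdddA

0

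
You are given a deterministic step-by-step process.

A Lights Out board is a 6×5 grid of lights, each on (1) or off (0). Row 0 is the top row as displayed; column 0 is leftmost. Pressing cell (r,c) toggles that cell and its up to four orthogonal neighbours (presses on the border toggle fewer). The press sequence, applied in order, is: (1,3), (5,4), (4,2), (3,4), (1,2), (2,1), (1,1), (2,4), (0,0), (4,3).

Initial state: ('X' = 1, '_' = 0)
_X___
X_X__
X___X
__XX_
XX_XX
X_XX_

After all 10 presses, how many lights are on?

k=0  _X___
X_X__
X___X
__XX_
XX_XX
X_XX_
k=1  _X_X_
X__XX
X__XX
__XX_
XX_XX
X_XX_
k=2  _X_X_
X__XX
X__XX
__XX_
XX_X_
X_X_X
k=3  _X_X_
X__XX
X__XX
___X_
X_X__
X___X
k=4  _X_X_
X__XX
X__X_
____X
X_X_X
X___X
k=5  _XXX_
XXX_X
X_XX_
____X
X_X_X
X___X
k=6  _XXX_
X_X_X
_X_X_
_X__X
X_X_X
X___X
k=7  __XX_
_X__X
___X_
_X__X
X_X_X
X___X
k=8  __XX_
_X___
____X
_X___
X_X_X
X___X
k=9  XXXX_
XX___
____X
_X___
X_X_X
X___X
k=10  XXXX_
XX___
____X
_X_X_
X__X_
X__XX

14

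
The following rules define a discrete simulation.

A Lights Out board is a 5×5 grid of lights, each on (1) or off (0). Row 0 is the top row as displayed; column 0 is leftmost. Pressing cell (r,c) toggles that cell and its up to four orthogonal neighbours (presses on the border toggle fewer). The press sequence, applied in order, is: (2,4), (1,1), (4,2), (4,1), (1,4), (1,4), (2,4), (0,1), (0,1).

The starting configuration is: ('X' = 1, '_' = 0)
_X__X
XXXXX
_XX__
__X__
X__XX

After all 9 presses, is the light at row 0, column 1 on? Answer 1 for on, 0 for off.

[0] _X__X
XXXXX
_XX__
__X__
X__XX
[1] _X__X
XXXX_
_XXXX
__X_X
X__XX
[2] ____X
___X_
__XXX
__X_X
X__XX
[3] ____X
___X_
__XXX
____X
XXX_X
[4] ____X
___X_
__XXX
_X__X
____X
[5] _____
____X
__XX_
_X__X
____X
[6] ____X
___X_
__XXX
_X__X
____X
[7] ____X
___XX
__X__
_X___
____X
[8] XXX_X
_X_XX
__X__
_X___
____X
[9] ____X
___XX
__X__
_X___
____X

0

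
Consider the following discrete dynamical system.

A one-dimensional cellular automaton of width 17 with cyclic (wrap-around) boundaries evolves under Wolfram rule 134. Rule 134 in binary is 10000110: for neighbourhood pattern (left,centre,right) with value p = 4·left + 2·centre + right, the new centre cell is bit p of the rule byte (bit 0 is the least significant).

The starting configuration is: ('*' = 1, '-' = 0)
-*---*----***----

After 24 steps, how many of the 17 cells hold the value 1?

6

gen 0: -*---*----***----
gen 1: **--**---*-*-----
gen 2: ---*----**-*----*
gen 3: --**---*---*---**
gen 4: -*----**--**--*--
gen 5: **---*---*---**--
gen 6: ----**--**--*---*
gen 7: ---*---*---**--**
gen 8: --**--**--*---*--
gen 9: -*---*---**--**--
gen 10: **--**--*---*----
gen 11: ---*---**--**---*
gen 12: --**--*---*----**
gen 13: -*---**--**---*--
gen 14: **--*---*----**--
gen 15: ---**--**---*---*
gen 16: --*---*----**--**
gen 17: -**--**---*---*--
gen 18: *---*----**--**--
gen 19: *--**---*---*---*
gen 20: --*----**--**--*-
gen 21: -**---*---*---**-
gen 22: *----**--**--*---
gen 23: *---*---*---**--*
gen 24: ---**--**--*---*-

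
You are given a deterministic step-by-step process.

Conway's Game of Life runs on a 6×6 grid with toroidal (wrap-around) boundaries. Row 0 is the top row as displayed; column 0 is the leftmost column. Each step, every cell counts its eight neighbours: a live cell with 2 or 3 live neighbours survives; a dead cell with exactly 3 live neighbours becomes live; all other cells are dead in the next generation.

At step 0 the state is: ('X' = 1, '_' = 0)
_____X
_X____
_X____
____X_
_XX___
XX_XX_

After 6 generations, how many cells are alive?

0) _____X
_X____
_X____
____X_
_XX___
XX_XX_
1) _XX_XX
X_____
______
_XX___
XXX_XX
XX_XXX
2) __X___
XX___X
_X____
__XX_X
______
______
3) XX____
XXX___
_X__XX
__X___
______
______
4) X_X___
__X___
___X_X
______
______
______
5) _X____
_XXX__
______
______
______
______
6) _X____
_XX___
__X___
______
______
______

4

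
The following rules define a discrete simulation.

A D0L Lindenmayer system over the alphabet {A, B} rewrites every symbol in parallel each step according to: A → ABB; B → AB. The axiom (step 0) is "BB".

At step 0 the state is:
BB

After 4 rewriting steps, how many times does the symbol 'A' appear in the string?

24

[0] BB
[1] ABAB
[2] ABBABABBAB
[3] ABBABABABBABABBABABABBAB
[4] ABBABABABBABABBABABBABABABBABABBABABABBABABBABABBABABABBAB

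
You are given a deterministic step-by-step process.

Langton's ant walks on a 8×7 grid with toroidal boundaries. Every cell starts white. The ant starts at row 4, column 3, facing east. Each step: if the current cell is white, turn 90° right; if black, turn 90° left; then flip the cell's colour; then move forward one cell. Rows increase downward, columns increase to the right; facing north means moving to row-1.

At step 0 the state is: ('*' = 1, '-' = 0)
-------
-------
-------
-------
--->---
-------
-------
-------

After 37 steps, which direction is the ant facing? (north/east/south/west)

north

step 0: -------
-------
-------
-------
--->---
-------
-------
-------
step 1: -------
-------
-------
-------
---*---
---v---
-------
-------
step 2: -------
-------
-------
-------
---*---
--<*---
-------
-------
step 3: -------
-------
-------
-------
--^*---
--**---
-------
-------
step 4: -------
-------
-------
-------
--*>---
--**---
-------
-------
step 5: -------
-------
-------
---^---
--*----
--**---
-------
-------
step 6: -------
-------
-------
---*>--
--*----
--**---
-------
-------
step 7: -------
-------
-------
---**--
--*-v--
--**---
-------
-------
step 8: -------
-------
-------
---**--
--*<*--
--**---
-------
-------
step 9: -------
-------
-------
---^*--
--***--
--**---
-------
-------
step 10: -------
-------
-------
--<-*--
--***--
--**---
-------
-------
step 11: -------
-------
--^----
--*-*--
--***--
--**---
-------
-------
step 12: -------
-------
--*>---
--*-*--
--***--
--**---
-------
-------
step 13: -------
-------
--**---
--*v*--
--***--
--**---
-------
-------
step 14: -------
-------
--**---
--<**--
--***--
--**---
-------
-------
step 15: -------
-------
--**---
---**--
--v**--
--**---
-------
-------
step 16: -------
-------
--**---
---**--
--->*--
--**---
-------
-------
step 17: -------
-------
--**---
---^*--
----*--
--**---
-------
-------
step 18: -------
-------
--**---
--<-*--
----*--
--**---
-------
-------
step 19: -------
-------
--^*---
--*-*--
----*--
--**---
-------
-------
step 20: -------
-------
-<-*---
--*-*--
----*--
--**---
-------
-------
step 21: -------
-^-----
-*-*---
--*-*--
----*--
--**---
-------
-------
step 22: -------
-*>----
-*-*---
--*-*--
----*--
--**---
-------
-------
step 23: -------
-**----
-*v*---
--*-*--
----*--
--**---
-------
-------
step 24: -------
-**----
-<**---
--*-*--
----*--
--**---
-------
-------
step 25: -------
-**----
--**---
-v*-*--
----*--
--**---
-------
-------
step 26: -------
-**----
--**---
<**-*--
----*--
--**---
-------
-------
step 27: -------
-**----
^-**---
***-*--
----*--
--**---
-------
-------
step 28: -------
-**----
*>**---
***-*--
----*--
--**---
-------
-------
step 29: -------
-**----
****---
*v*-*--
----*--
--**---
-------
-------
step 30: -------
-**----
****---
*->-*--
----*--
--**---
-------
-------
step 31: -------
-**----
**^*---
*---*--
----*--
--**---
-------
-------
step 32: -------
-**----
*<-*---
*---*--
----*--
--**---
-------
-------
step 33: -------
-**----
*--*---
*v--*--
----*--
--**---
-------
-------
step 34: -------
-**----
*--*---
<*--*--
----*--
--**---
-------
-------
step 35: -------
-**----
*--*---
-*--*--
v---*--
--**---
-------
-------
step 36: -------
-**----
*--*---
-*--*--
*---*-<
--**---
-------
-------
step 37: -------
-**----
*--*---
-*--*-^
*---*-*
--**---
-------
-------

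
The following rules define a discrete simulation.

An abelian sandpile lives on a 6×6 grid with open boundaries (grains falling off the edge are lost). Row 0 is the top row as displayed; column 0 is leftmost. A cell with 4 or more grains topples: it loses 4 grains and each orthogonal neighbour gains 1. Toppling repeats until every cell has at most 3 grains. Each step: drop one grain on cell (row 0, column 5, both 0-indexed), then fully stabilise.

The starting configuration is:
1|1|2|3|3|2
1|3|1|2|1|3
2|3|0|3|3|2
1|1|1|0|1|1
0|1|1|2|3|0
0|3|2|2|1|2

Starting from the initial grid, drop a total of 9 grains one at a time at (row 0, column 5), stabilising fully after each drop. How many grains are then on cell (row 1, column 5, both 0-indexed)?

step 0: 1|1|2|3|3|2
1|3|1|2|1|3
2|3|0|3|3|2
1|1|1|0|1|1
0|1|1|2|3|0
0|3|2|2|1|2
step 1: 1|1|2|3|3|3
1|3|1|2|1|3
2|3|0|3|3|2
1|1|1|0|1|1
0|1|1|2|3|0
0|3|2|2|1|2
step 2: 1|1|3|0|1|2
1|3|1|3|3|0
2|3|0|3|3|3
1|1|1|0|1|1
0|1|1|2|3|0
0|3|2|2|1|2
step 3: 1|1|3|0|1|3
1|3|1|3|3|0
2|3|0|3|3|3
1|1|1|0|1|1
0|1|1|2|3|0
0|3|2|2|1|2
step 4: 1|1|3|0|2|0
1|3|1|3|3|1
2|3|0|3|3|3
1|1|1|0|1|1
0|1|1|2|3|0
0|3|2|2|1|2
step 5: 1|1|3|0|2|1
1|3|1|3|3|1
2|3|0|3|3|3
1|1|1|0|1|1
0|1|1|2|3|0
0|3|2|2|1|2
step 6: 1|1|3|0|2|2
1|3|1|3|3|1
2|3|0|3|3|3
1|1|1|0|1|1
0|1|1|2|3|0
0|3|2|2|1|2
step 7: 1|1|3|0|2|3
1|3|1|3|3|1
2|3|0|3|3|3
1|1|1|0|1|1
0|1|1|2|3|0
0|3|2|2|1|2
step 8: 1|1|3|0|3|0
1|3|1|3|3|2
2|3|0|3|3|3
1|1|1|0|1|1
0|1|1|2|3|0
0|3|2|2|1|2
step 9: 1|1|3|0|3|1
1|3|1|3|3|2
2|3|0|3|3|3
1|1|1|0|1|1
0|1|1|2|3|0
0|3|2|2|1|2

2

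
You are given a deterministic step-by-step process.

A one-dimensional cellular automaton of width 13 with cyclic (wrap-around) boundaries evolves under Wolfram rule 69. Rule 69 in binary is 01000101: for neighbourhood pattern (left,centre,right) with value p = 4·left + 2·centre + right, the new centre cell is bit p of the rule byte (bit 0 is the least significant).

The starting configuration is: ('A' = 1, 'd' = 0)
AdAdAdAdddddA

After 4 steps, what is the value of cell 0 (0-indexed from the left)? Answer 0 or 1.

1

k=0  AdAdAdAdddddA
k=1  AdAdAdAdAAAdd
k=2  AdAdAdAdddAdd
k=3  AdAdAdAdAdAdd
k=4  AdAdAdAdAdAdd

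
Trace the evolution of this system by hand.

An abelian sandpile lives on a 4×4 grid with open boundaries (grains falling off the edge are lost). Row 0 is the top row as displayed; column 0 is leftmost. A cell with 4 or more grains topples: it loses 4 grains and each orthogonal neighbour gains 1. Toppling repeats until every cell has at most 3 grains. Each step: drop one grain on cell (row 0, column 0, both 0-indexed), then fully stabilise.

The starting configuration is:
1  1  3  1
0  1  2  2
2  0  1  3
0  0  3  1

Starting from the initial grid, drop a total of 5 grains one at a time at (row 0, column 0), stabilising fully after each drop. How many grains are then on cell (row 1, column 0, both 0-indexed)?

[0] 1  1  3  1
0  1  2  2
2  0  1  3
0  0  3  1
[1] 2  1  3  1
0  1  2  2
2  0  1  3
0  0  3  1
[2] 3  1  3  1
0  1  2  2
2  0  1  3
0  0  3  1
[3] 0  2  3  1
1  1  2  2
2  0  1  3
0  0  3  1
[4] 1  2  3  1
1  1  2  2
2  0  1  3
0  0  3  1
[5] 2  2  3  1
1  1  2  2
2  0  1  3
0  0  3  1

1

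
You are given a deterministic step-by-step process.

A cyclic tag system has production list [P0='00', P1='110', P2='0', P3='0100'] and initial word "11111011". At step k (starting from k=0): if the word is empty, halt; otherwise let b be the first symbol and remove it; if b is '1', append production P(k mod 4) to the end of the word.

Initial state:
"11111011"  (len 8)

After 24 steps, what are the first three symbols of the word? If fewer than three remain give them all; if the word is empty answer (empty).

000

0) "11111011"  (len 8)
1) "111101100"  (len 9)
2) "11101100110"  (len 11)
3) "11011001100"  (len 11)
4) "10110011000100"  (len 14)
5) "011001100010000"  (len 15)
6) "11001100010000"  (len 14)
7) "10011000100000"  (len 14)
8) "00110001000000100"  (len 17)
9) "0110001000000100"  (len 16)
10) "110001000000100"  (len 15)
11) "100010000001000"  (len 15)
12) "000100000010000100"  (len 18)
13) "00100000010000100"  (len 17)
14) "0100000010000100"  (len 16)
15) "100000010000100"  (len 15)
16) "000000100001000100"  (len 18)
17) "00000100001000100"  (len 17)
18) "0000100001000100"  (len 16)
19) "000100001000100"  (len 15)
20) "00100001000100"  (len 14)
21) "0100001000100"  (len 13)
22) "100001000100"  (len 12)
23) "000010001000"  (len 12)
24) "00010001000"  (len 11)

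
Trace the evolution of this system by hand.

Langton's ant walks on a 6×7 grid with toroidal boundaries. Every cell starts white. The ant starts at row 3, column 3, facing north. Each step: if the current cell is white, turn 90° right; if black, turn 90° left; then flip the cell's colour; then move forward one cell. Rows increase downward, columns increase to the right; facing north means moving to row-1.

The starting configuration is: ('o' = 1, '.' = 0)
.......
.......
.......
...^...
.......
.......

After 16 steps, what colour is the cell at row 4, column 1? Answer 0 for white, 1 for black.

[0] .......
.......
.......
...^...
.......
.......
[1] .......
.......
.......
...o>..
.......
.......
[2] .......
.......
.......
...oo..
....v..
.......
[3] .......
.......
.......
...oo..
...<o..
.......
[4] .......
.......
.......
...^o..
...oo..
.......
[5] .......
.......
.......
..<.o..
...oo..
.......
[6] .......
.......
..^....
..o.o..
...oo..
.......
[7] .......
.......
..o>...
..o.o..
...oo..
.......
[8] .......
.......
..oo...
..ovo..
...oo..
.......
[9] .......
.......
..oo...
..<oo..
...oo..
.......
[10] .......
.......
..oo...
...oo..
..voo..
.......
[11] .......
.......
..oo...
...oo..
.<ooo..
.......
[12] .......
.......
..oo...
.^.oo..
.oooo..
.......
[13] .......
.......
..oo...
.o>oo..
.oooo..
.......
[14] .......
.......
..oo...
.oooo..
.ovoo..
.......
[15] .......
.......
..oo...
.oooo..
.o.>o..
.......
[16] .......
.......
..oo...
.oo^o..
.o..o..
.......

1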